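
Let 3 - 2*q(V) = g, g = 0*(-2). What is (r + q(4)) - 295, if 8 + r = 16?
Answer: -571/2 ≈ -285.50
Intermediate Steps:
r = 8 (r = -8 + 16 = 8)
g = 0
q(V) = 3/2 (q(V) = 3/2 - ½*0 = 3/2 + 0 = 3/2)
(r + q(4)) - 295 = (8 + 3/2) - 295 = 19/2 - 295 = -571/2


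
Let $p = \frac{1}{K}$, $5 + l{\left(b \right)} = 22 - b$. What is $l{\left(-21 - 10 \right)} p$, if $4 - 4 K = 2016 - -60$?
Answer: $- \frac{24}{259} \approx -0.092664$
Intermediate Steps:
$l{\left(b \right)} = 17 - b$ ($l{\left(b \right)} = -5 - \left(-22 + b\right) = 17 - b$)
$K = -518$ ($K = 1 - \frac{2016 - -60}{4} = 1 - \frac{2016 + 60}{4} = 1 - 519 = -518$)
$p = - \frac{1}{518}$ ($p = \frac{1}{-518} = - \frac{1}{518} \approx -0.0019305$)
$l{\left(-21 - 10 \right)} p = \left(17 - \left(-21 - 10\right)\right) \left(- \frac{1}{518}\right) = \left(17 - -31\right) \left(- \frac{1}{518}\right) = \left(17 + 31\right) \left(- \frac{1}{518}\right) = 48 \left(- \frac{1}{518}\right) = - \frac{24}{259}$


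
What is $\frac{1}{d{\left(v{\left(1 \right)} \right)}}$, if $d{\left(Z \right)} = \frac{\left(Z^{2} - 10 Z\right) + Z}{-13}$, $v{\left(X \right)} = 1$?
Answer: $\frac{13}{8} \approx 1.625$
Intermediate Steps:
$d{\left(Z \right)} = - \frac{Z^{2}}{13} + \frac{9 Z}{13}$ ($d{\left(Z \right)} = \left(Z^{2} - 9 Z\right) \left(- \frac{1}{13}\right) = - \frac{Z^{2}}{13} + \frac{9 Z}{13}$)
$\frac{1}{d{\left(v{\left(1 \right)} \right)}} = \frac{1}{\frac{1}{13} \cdot 1 \left(9 - 1\right)} = \frac{1}{\frac{1}{13} \cdot 1 \cdot 8} = \frac{1}{\frac{8}{13}} = \frac{13}{8}$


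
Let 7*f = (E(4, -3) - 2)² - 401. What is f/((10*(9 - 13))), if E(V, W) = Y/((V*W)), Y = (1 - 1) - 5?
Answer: 57383/40320 ≈ 1.4232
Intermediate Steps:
Y = -5 (Y = 0 - 5 = -5)
E(V, W) = -5/(V*W) (E(V, W) = -5*1/(V*W) = -5/(V*W))
f = -57383/1008 (f = ((-5/(4*(-3)) - 2)² - 401)/7 = ((-5*¼*(-⅓) - 2)² - 401)/7 = ((5/12 - 2)² - 401)/7 = ((-19/12)² - 401)/7 = (361/144 - 401)/7 = (⅐)*(-57383/144) = -57383/1008 ≈ -56.928)
f/((10*(9 - 13))) = -57383*1/(10*(9 - 13))/1008 = -57383/(1008*(10*(-4))) = -57383/1008/(-40) = -57383/1008*(-1/40) = 57383/40320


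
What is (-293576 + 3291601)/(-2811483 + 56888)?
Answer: -599605/550919 ≈ -1.0884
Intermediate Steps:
(-293576 + 3291601)/(-2811483 + 56888) = 2998025/(-2754595) = 2998025*(-1/2754595) = -599605/550919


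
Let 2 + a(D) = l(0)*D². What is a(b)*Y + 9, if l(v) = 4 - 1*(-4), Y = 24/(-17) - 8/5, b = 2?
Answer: -1383/17 ≈ -81.353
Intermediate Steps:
Y = -256/85 (Y = 24*(-1/17) - 8*⅕ = -24/17 - 8/5 = -256/85 ≈ -3.0118)
l(v) = 8 (l(v) = 4 + 4 = 8)
a(D) = -2 + 8*D²
a(b)*Y + 9 = (-2 + 8*2²)*(-256/85) + 9 = (-2 + 8*4)*(-256/85) + 9 = (-2 + 32)*(-256/85) + 9 = 30*(-256/85) + 9 = -1536/17 + 9 = -1383/17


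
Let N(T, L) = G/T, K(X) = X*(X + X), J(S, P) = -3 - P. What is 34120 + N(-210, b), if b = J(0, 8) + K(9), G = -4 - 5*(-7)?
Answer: 7165169/210 ≈ 34120.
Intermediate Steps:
K(X) = 2*X**2 (K(X) = X*(2*X) = 2*X**2)
G = 31 (G = -4 + 35 = 31)
b = 151 (b = (-3 - 1*8) + 2*9**2 = (-3 - 8) + 2*81 = -11 + 162 = 151)
N(T, L) = 31/T
34120 + N(-210, b) = 34120 + 31/(-210) = 34120 + 31*(-1/210) = 34120 - 31/210 = 7165169/210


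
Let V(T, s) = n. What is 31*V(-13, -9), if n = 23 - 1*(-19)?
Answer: 1302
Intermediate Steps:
n = 42 (n = 23 + 19 = 42)
V(T, s) = 42
31*V(-13, -9) = 31*42 = 1302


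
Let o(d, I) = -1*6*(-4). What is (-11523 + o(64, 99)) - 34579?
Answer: -46078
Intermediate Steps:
o(d, I) = 24 (o(d, I) = -6*(-4) = 24)
(-11523 + o(64, 99)) - 34579 = (-11523 + 24) - 34579 = -11499 - 34579 = -46078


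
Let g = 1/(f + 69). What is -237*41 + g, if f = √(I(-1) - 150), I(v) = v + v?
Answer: 2*(-9717*√38 + 335236*I)/(-69*I + 2*√38) ≈ -9717.0 - 0.0025096*I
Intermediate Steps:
I(v) = 2*v
f = 2*I*√38 (f = √(2*(-1) - 150) = √(-2 - 150) = √(-152) = 2*I*√38 ≈ 12.329*I)
g = 1/(69 + 2*I*√38) (g = 1/(2*I*√38 + 69) = 1/(69 + 2*I*√38) ≈ 0.014044 - 0.0025094*I)
-237*41 + g = -237*41 + (69/4913 - 2*I*√38/4913) = -9717 + (69/4913 - 2*I*√38/4913) = -47739552/4913 - 2*I*√38/4913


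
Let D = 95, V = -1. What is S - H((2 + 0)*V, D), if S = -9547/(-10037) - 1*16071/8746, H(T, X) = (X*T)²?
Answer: -3169065838765/87783602 ≈ -36101.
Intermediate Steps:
H(T, X) = T²*X² (H(T, X) = (T*X)² = T²*X²)
S = -77806565/87783602 (S = -9547*(-1/10037) - 16071*1/8746 = 9547/10037 - 16071/8746 = -77806565/87783602 ≈ -0.88634)
S - H((2 + 0)*V, D) = -77806565/87783602 - ((2 + 0)*(-1))²*95² = -77806565/87783602 - (2*(-1))²*9025 = -77806565/87783602 - (-2)²*9025 = -77806565/87783602 - 4*9025 = -77806565/87783602 - 1*36100 = -77806565/87783602 - 36100 = -3169065838765/87783602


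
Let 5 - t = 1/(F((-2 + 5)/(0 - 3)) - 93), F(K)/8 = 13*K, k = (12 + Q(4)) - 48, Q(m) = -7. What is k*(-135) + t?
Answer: 1144571/197 ≈ 5810.0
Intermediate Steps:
k = -43 (k = (12 - 7) - 48 = 5 - 48 = -43)
F(K) = 104*K (F(K) = 8*(13*K) = 104*K)
t = 986/197 (t = 5 - 1/(104*((-2 + 5)/(0 - 3)) - 93) = 5 - 1/(104*(3/(-3)) - 93) = 5 - 1/(104*(3*(-⅓)) - 93) = 5 - 1/(104*(-1) - 93) = 5 - 1/(-104 - 93) = 5 - 1/(-197) = 5 - 1*(-1/197) = 5 + 1/197 = 986/197 ≈ 5.0051)
k*(-135) + t = -43*(-135) + 986/197 = 5805 + 986/197 = 1144571/197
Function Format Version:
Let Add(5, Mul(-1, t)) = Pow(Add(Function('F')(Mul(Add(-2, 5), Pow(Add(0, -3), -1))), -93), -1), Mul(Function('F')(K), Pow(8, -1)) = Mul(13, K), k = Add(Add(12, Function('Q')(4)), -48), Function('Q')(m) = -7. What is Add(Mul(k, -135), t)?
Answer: Rational(1144571, 197) ≈ 5810.0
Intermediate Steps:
k = -43 (k = Add(Add(12, -7), -48) = Add(5, -48) = -43)
Function('F')(K) = Mul(104, K) (Function('F')(K) = Mul(8, Mul(13, K)) = Mul(104, K))
t = Rational(986, 197) (t = Add(5, Mul(-1, Pow(Add(Mul(104, Mul(Add(-2, 5), Pow(Add(0, -3), -1))), -93), -1))) = Add(5, Mul(-1, Pow(Add(Mul(104, Mul(3, Pow(-3, -1))), -93), -1))) = Add(5, Mul(-1, Pow(Add(Mul(104, Mul(3, Rational(-1, 3))), -93), -1))) = Add(5, Mul(-1, Pow(Add(Mul(104, -1), -93), -1))) = Add(5, Mul(-1, Pow(Add(-104, -93), -1))) = Add(5, Mul(-1, Pow(-197, -1))) = Add(5, Mul(-1, Rational(-1, 197))) = Add(5, Rational(1, 197)) = Rational(986, 197) ≈ 5.0051)
Add(Mul(k, -135), t) = Add(Mul(-43, -135), Rational(986, 197)) = Add(5805, Rational(986, 197)) = Rational(1144571, 197)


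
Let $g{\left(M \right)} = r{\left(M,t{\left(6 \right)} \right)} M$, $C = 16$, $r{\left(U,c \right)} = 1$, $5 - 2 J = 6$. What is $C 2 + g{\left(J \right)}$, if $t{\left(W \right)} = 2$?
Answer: $\frac{63}{2} \approx 31.5$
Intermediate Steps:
$J = - \frac{1}{2}$ ($J = \frac{5}{2} - 3 = - \frac{1}{2} \approx -0.5$)
$g{\left(M \right)} = M$ ($g{\left(M \right)} = 1 M = M$)
$C 2 + g{\left(J \right)} = 16 \cdot 2 - \frac{1}{2} = 32 - \frac{1}{2} = \frac{63}{2}$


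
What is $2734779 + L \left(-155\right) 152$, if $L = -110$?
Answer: $5326379$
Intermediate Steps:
$2734779 + L \left(-155\right) 152 = 2734779 + \left(-110\right) \left(-155\right) 152 = 2734779 + 17050 \cdot 152 = 2734779 + 2591600 = 5326379$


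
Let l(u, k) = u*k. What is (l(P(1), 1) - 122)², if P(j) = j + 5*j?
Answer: 13456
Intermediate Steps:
P(j) = 6*j
l(u, k) = k*u
(l(P(1), 1) - 122)² = (1*(6*1) - 122)² = (1*6 - 122)² = (6 - 122)² = (-116)² = 13456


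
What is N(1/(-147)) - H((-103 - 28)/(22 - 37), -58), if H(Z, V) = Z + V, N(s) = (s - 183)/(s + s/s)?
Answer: -147818/1095 ≈ -134.99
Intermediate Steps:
N(s) = (-183 + s)/(1 + s) (N(s) = (-183 + s)/(s + 1) = (-183 + s)/(1 + s))
H(Z, V) = V + Z
N(1/(-147)) - H((-103 - 28)/(22 - 37), -58) = (-183 + 1/(-147))/(1 + 1/(-147)) - (-58 + (-103 - 28)/(22 - 37)) = (-183 - 1/147)/(1 - 1/147) - (-58 - 131/(-15)) = -26902/147/(146/147) - (-58 - 131*(-1/15)) = (147/146)*(-26902/147) - (-58 + 131/15) = -13451/73 - 1*(-739/15) = -13451/73 + 739/15 = -147818/1095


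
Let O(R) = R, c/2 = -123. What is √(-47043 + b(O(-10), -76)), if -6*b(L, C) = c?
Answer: I*√47002 ≈ 216.8*I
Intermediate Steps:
c = -246 (c = 2*(-123) = -246)
b(L, C) = 41 (b(L, C) = -⅙*(-246) = 41)
√(-47043 + b(O(-10), -76)) = √(-47043 + 41) = √(-47002) = I*√47002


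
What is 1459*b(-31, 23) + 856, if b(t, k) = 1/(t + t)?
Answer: 51613/62 ≈ 832.47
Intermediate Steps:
b(t, k) = 1/(2*t)
1459*b(-31, 23) + 856 = 1459*((½)/(-31)) + 856 = 1459*((½)*(-1/31)) + 856 = 1459*(-1/62) + 856 = -1459/62 + 856 = 51613/62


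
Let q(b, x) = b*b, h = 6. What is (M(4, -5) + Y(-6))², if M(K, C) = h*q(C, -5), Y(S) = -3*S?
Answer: 28224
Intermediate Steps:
q(b, x) = b²
M(K, C) = 6*C²
(M(4, -5) + Y(-6))² = (6*(-5)² - 3*(-6))² = (6*25 + 18)² = (150 + 18)² = 168² = 28224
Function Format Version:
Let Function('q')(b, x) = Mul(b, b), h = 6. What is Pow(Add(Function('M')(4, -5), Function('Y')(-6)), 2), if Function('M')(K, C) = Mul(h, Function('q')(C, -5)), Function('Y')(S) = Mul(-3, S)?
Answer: 28224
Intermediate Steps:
Function('q')(b, x) = Pow(b, 2)
Function('M')(K, C) = Mul(6, Pow(C, 2))
Pow(Add(Function('M')(4, -5), Function('Y')(-6)), 2) = Pow(Add(Mul(6, Pow(-5, 2)), Mul(-3, -6)), 2) = Pow(Add(Mul(6, 25), 18), 2) = Pow(Add(150, 18), 2) = Pow(168, 2) = 28224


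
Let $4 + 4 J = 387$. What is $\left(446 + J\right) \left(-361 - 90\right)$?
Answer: $- \frac{977317}{4} \approx -2.4433 \cdot 10^{5}$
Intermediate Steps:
$J = \frac{383}{4}$ ($J = -1 + \frac{1}{4} \cdot 387 = -1 + \frac{387}{4} = \frac{383}{4} \approx 95.75$)
$\left(446 + J\right) \left(-361 - 90\right) = \left(446 + \frac{383}{4}\right) \left(-361 - 90\right) = \frac{2167}{4} \left(-451\right) = - \frac{977317}{4}$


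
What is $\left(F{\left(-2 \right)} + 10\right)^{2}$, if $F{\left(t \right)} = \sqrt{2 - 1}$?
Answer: $121$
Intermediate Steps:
$F{\left(t \right)} = 1$ ($F{\left(t \right)} = \sqrt{1} = 1$)
$\left(F{\left(-2 \right)} + 10\right)^{2} = \left(1 + 10\right)^{2} = 11^{2} = 121$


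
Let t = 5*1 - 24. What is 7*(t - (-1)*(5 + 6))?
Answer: -56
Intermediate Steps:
t = -19 (t = 5 - 24 = -19)
7*(t - (-1)*(5 + 6)) = 7*(-19 - (-1)*(5 + 6)) = 7*(-19 - (-1)*11) = 7*(-19 - 1*(-11)) = 7*(-19 + 11) = 7*(-8) = -56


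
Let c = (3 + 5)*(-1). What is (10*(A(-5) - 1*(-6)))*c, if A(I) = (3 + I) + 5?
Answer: -720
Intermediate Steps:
A(I) = 8 + I
c = -8 (c = 8*(-1) = -8)
(10*(A(-5) - 1*(-6)))*c = (10*((8 - 5) - 1*(-6)))*(-8) = (10*(3 + 6))*(-8) = (10*9)*(-8) = 90*(-8) = -720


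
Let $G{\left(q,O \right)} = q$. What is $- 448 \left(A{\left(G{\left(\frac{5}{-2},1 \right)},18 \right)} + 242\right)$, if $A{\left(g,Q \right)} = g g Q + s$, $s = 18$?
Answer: $-166880$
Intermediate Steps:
$A{\left(g,Q \right)} = 18 + Q g^{2}$ ($A{\left(g,Q \right)} = g g Q + 18 = g^{2} Q + 18 = Q g^{2} + 18 = 18 + Q g^{2}$)
$- 448 \left(A{\left(G{\left(\frac{5}{-2},1 \right)},18 \right)} + 242\right) = - 448 \left(\left(18 + 18 \left(\frac{5}{-2}\right)^{2}\right) + 242\right) = - 448 \left(\left(18 + 18 \left(5 \left(- \frac{1}{2}\right)\right)^{2}\right) + 242\right) = - 448 \left(\left(18 + 18 \left(- \frac{5}{2}\right)^{2}\right) + 242\right) = - 448 \left(\left(18 + 18 \cdot \frac{25}{4}\right) + 242\right) = - 448 \left(\left(18 + \frac{225}{2}\right) + 242\right) = - 448 \left(\frac{261}{2} + 242\right) = \left(-448\right) \frac{745}{2} = -166880$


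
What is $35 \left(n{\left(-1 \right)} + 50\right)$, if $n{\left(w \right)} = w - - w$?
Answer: $1680$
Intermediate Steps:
$n{\left(w \right)} = 2 w$ ($n{\left(w \right)} = w + w = 2 w$)
$35 \left(n{\left(-1 \right)} + 50\right) = 35 \left(2 \left(-1\right) + 50\right) = 35 \left(-2 + 50\right) = 35 \cdot 48 = 1680$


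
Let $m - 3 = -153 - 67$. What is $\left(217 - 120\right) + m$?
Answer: $-120$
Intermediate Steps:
$m = -217$ ($m = 3 - 220 = -217$)
$\left(217 - 120\right) + m = \left(217 - 120\right) - 217 = 97 - 217 = -120$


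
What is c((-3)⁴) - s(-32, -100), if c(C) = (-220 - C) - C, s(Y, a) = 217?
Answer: -599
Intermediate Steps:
c(C) = -220 - 2*C
c((-3)⁴) - s(-32, -100) = (-220 - 2*(-3)⁴) - 1*217 = (-220 - 2*81) - 217 = (-220 - 162) - 217 = -382 - 217 = -599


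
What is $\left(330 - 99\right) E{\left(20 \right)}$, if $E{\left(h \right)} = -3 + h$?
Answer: $3927$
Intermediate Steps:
$\left(330 - 99\right) E{\left(20 \right)} = \left(330 - 99\right) \left(-3 + 20\right) = 231 \cdot 17 = 3927$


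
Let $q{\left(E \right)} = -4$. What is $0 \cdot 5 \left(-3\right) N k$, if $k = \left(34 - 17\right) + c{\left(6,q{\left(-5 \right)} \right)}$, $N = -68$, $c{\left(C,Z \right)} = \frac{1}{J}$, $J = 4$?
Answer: $0$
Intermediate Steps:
$c{\left(C,Z \right)} = \frac{1}{4}$
$k = \frac{69}{4}$ ($k = \left(34 - 17\right) + \frac{1}{4} = 17 + \frac{1}{4} = \frac{69}{4} \approx 17.25$)
$0 \cdot 5 \left(-3\right) N k = 0 \cdot 5 \left(-3\right) \left(-68\right) \frac{69}{4} = 0 \left(-3\right) \left(-68\right) \frac{69}{4} = 0 \left(-68\right) \frac{69}{4} = 0 \cdot \frac{69}{4} = 0$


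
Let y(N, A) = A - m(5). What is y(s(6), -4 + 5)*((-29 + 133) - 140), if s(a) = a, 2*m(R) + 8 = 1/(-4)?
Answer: -369/2 ≈ -184.50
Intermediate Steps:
m(R) = -33/8 (m(R) = -4 + (½)/(-4) = -4 + (½)*(-¼) = -4 - ⅛ = -33/8)
y(N, A) = 33/8 + A (y(N, A) = A - 1*(-33/8) = A + 33/8 = 33/8 + A)
y(s(6), -4 + 5)*((-29 + 133) - 140) = (33/8 + (-4 + 5))*((-29 + 133) - 140) = (33/8 + 1)*(104 - 140) = (41/8)*(-36) = -369/2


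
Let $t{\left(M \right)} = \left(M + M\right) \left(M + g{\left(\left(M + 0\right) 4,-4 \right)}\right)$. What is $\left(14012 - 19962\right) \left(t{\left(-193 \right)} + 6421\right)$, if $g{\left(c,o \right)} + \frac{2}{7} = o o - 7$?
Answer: $-461453950$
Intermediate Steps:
$g{\left(c,o \right)} = - \frac{51}{7} + o^{2}$ ($g{\left(c,o \right)} = - \frac{2}{7} + \left(o o - 7\right) = - \frac{2}{7} + \left(o^{2} - 7\right) = - \frac{2}{7} + \left(-7 + o^{2}\right) = - \frac{51}{7} + o^{2}$)
$t{\left(M \right)} = 2 M \left(\frac{61}{7} + M\right)$ ($t{\left(M \right)} = \left(M + M\right) \left(M - \left(\frac{51}{7} - \left(-4\right)^{2}\right)\right) = 2 M \left(M + \left(- \frac{51}{7} + 16\right)\right) = 2 M \left(M + \frac{61}{7}\right) = 2 M \left(\frac{61}{7} + M\right)$)
$\left(14012 - 19962\right) \left(t{\left(-193 \right)} + 6421\right) = \left(14012 - 19962\right) \left(\frac{2}{7} \left(-193\right) \left(61 + 7 \left(-193\right)\right) + 6421\right) = - 5950 \left(\frac{2}{7} \left(-193\right) \left(61 - 1351\right) + 6421\right) = - 5950 \left(\frac{2}{7} \left(-193\right) \left(-1290\right) + 6421\right) = - 5950 \left(\frac{497940}{7} + 6421\right) = \left(-5950\right) \frac{542887}{7} = -461453950$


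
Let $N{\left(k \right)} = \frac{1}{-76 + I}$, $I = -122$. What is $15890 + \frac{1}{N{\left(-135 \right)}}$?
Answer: $15692$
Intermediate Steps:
$N{\left(k \right)} = - \frac{1}{198}$ ($N{\left(k \right)} = \frac{1}{-76 - 122} = \frac{1}{-198} = - \frac{1}{198}$)
$15890 + \frac{1}{N{\left(-135 \right)}} = 15890 + \frac{1}{- \frac{1}{198}} = 15890 - 198 = 15692$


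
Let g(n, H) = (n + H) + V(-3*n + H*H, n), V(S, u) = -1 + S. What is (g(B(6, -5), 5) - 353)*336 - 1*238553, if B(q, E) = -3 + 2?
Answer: -346745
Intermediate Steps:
B(q, E) = -1
g(n, H) = -1 + H + H**2 - 2*n (g(n, H) = (n + H) + (-1 + (-3*n + H*H)) = (H + n) + (-1 + (-3*n + H**2)) = (H + n) + (-1 + (H**2 - 3*n)) = (H + n) + (-1 + H**2 - 3*n) = -1 + H + H**2 - 2*n)
(g(B(6, -5), 5) - 353)*336 - 1*238553 = ((-1 + 5 + 5**2 - 2*(-1)) - 353)*336 - 1*238553 = ((-1 + 5 + 25 + 2) - 353)*336 - 238553 = (31 - 353)*336 - 238553 = -322*336 - 238553 = -108192 - 238553 = -346745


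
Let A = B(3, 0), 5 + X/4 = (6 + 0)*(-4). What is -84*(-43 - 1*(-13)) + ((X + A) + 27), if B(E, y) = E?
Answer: 2434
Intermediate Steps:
X = -116 (X = -20 + 4*((6 + 0)*(-4)) = -20 + 4*(6*(-4)) = -20 + 4*(-24) = -20 - 96 = -116)
A = 3
-84*(-43 - 1*(-13)) + ((X + A) + 27) = -84*(-43 - 1*(-13)) + ((-116 + 3) + 27) = -84*(-43 + 13) + (-113 + 27) = -84*(-30) - 86 = 2520 - 86 = 2434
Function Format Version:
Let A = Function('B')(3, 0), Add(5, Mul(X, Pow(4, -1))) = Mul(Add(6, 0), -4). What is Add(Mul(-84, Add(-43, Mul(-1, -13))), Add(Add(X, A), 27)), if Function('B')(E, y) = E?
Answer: 2434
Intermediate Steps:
X = -116 (X = Add(-20, Mul(4, Mul(Add(6, 0), -4))) = Add(-20, Mul(4, Mul(6, -4))) = Add(-20, Mul(4, -24)) = Add(-20, -96) = -116)
A = 3
Add(Mul(-84, Add(-43, Mul(-1, -13))), Add(Add(X, A), 27)) = Add(Mul(-84, Add(-43, Mul(-1, -13))), Add(Add(-116, 3), 27)) = Add(Mul(-84, Add(-43, 13)), Add(-113, 27)) = Add(Mul(-84, -30), -86) = Add(2520, -86) = 2434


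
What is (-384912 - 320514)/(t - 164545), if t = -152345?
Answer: 117571/52815 ≈ 2.2261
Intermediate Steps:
(-384912 - 320514)/(t - 164545) = (-384912 - 320514)/(-152345 - 164545) = -705426/(-316890) = -705426*(-1/316890) = 117571/52815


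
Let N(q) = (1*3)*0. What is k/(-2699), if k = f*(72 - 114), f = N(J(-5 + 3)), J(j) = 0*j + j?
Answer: 0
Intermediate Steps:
J(j) = j (J(j) = 0 + j = j)
N(q) = 0 (N(q) = 3*0 = 0)
f = 0
k = 0 (k = 0*(72 - 114) = 0*(-42) = 0)
k/(-2699) = 0/(-2699) = 0*(-1/2699) = 0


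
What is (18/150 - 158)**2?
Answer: 15578809/625 ≈ 24926.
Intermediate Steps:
(18/150 - 158)**2 = (18*(1/150) - 158)**2 = (3/25 - 158)**2 = (-3947/25)**2 = 15578809/625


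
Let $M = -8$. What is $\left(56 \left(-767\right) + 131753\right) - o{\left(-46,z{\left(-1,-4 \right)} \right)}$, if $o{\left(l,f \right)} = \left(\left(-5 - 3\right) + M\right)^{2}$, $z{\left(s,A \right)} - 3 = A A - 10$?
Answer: $88545$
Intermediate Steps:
$z{\left(s,A \right)} = -7 + A^{2}$ ($z{\left(s,A \right)} = 3 + \left(A A - 10\right) = 3 + \left(A^{2} - 10\right) = 3 + \left(-10 + A^{2}\right) = -7 + A^{2}$)
$o{\left(l,f \right)} = 256$ ($o{\left(l,f \right)} = \left(\left(-5 - 3\right) - 8\right)^{2} = \left(-8 - 8\right)^{2} = \left(-16\right)^{2} = 256$)
$\left(56 \left(-767\right) + 131753\right) - o{\left(-46,z{\left(-1,-4 \right)} \right)} = \left(56 \left(-767\right) + 131753\right) - 256 = \left(-42952 + 131753\right) - 256 = 88801 - 256 = 88545$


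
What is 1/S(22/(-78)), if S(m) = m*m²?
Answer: -59319/1331 ≈ -44.567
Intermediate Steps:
S(m) = m³
1/S(22/(-78)) = 1/((22/(-78))³) = 1/((22*(-1/78))³) = 1/((-11/39)³) = 1/(-1331/59319) = -59319/1331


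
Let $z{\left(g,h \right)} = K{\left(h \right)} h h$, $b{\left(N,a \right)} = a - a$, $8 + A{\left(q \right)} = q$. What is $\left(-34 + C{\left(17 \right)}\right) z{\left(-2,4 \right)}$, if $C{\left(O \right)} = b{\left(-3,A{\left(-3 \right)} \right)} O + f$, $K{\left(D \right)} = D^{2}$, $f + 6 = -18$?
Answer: $-14848$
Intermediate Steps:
$A{\left(q \right)} = -8 + q$
$b{\left(N,a \right)} = 0$
$f = -24$ ($f = -6 - 18 = -24$)
$C{\left(O \right)} = -24$ ($C{\left(O \right)} = 0 O - 24 = 0 - 24 = -24$)
$z{\left(g,h \right)} = h^{4}$ ($z{\left(g,h \right)} = h^{2} h h = h^{3} h = h^{4}$)
$\left(-34 + C{\left(17 \right)}\right) z{\left(-2,4 \right)} = \left(-34 - 24\right) 4^{4} = \left(-58\right) 256 = -14848$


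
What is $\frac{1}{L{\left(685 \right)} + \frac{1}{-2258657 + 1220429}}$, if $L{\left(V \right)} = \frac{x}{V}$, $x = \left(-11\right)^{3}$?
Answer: $- \frac{711186180}{1381882153} \approx -0.51465$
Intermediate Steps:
$x = -1331$
$L{\left(V \right)} = - \frac{1331}{V}$
$\frac{1}{L{\left(685 \right)} + \frac{1}{-2258657 + 1220429}} = \frac{1}{- \frac{1331}{685} + \frac{1}{-2258657 + 1220429}} = \frac{1}{\left(-1331\right) \frac{1}{685} + \frac{1}{-1038228}} = \frac{1}{- \frac{1331}{685} - \frac{1}{1038228}} = \frac{1}{- \frac{1381882153}{711186180}} = - \frac{711186180}{1381882153}$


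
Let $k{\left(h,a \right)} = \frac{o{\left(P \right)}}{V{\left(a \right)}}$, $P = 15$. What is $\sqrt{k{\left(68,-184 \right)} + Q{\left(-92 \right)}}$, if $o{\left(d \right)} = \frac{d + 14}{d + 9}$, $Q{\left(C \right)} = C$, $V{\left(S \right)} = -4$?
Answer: $\frac{i \sqrt{53166}}{24} \approx 9.6074 i$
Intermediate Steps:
$o{\left(d \right)} = \frac{14 + d}{9 + d}$
$k{\left(h,a \right)} = - \frac{29}{96}$ ($k{\left(h,a \right)} = \frac{\frac{1}{9 + 15} \left(14 + 15\right)}{-4} = \frac{1}{24} \cdot 29 \left(- \frac{1}{4}\right) = \frac{29}{24} \left(- \frac{1}{4}\right) = - \frac{29}{96}$)
$\sqrt{k{\left(68,-184 \right)} + Q{\left(-92 \right)}} = \sqrt{- \frac{29}{96} - 92} = \sqrt{- \frac{8861}{96}} = \frac{i \sqrt{53166}}{24}$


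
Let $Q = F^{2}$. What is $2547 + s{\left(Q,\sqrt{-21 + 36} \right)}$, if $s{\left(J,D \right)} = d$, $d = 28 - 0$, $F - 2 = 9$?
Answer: $2575$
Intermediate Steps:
$F = 11$ ($F = 2 + 9 = 11$)
$Q = 121$ ($Q = 11^{2} = 121$)
$d = 28$ ($d = 28 + 0 = 28$)
$s{\left(J,D \right)} = 28$
$2547 + s{\left(Q,\sqrt{-21 + 36} \right)} = 2547 + 28 = 2575$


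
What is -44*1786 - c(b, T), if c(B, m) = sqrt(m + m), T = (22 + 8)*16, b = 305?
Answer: -78584 - 8*sqrt(15) ≈ -78615.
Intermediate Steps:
T = 480 (T = 30*16 = 480)
c(B, m) = sqrt(2)*sqrt(m) (c(B, m) = sqrt(2*m) = sqrt(2)*sqrt(m))
-44*1786 - c(b, T) = -44*1786 - sqrt(2)*sqrt(480) = -78584 - sqrt(2)*4*sqrt(30) = -78584 - 8*sqrt(15)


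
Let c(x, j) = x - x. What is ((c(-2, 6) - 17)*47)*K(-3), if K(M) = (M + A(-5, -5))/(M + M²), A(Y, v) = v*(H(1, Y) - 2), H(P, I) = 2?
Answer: 799/2 ≈ 399.50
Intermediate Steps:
A(Y, v) = 0 (A(Y, v) = v*(2 - 2) = v*0 = 0)
K(M) = M/(M + M²) (K(M) = (M + 0)/(M + M²) = M/(M + M²))
c(x, j) = 0
((c(-2, 6) - 17)*47)*K(-3) = ((0 - 17)*47)/(1 - 3) = -17*47/(-2) = -799*(-½) = 799/2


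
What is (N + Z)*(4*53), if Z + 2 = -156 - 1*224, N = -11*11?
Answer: -106636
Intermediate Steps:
N = -121
Z = -382 (Z = -2 + (-156 - 1*224) = -2 + (-156 - 224) = -2 - 380 = -382)
(N + Z)*(4*53) = (-121 - 382)*(4*53) = -503*212 = -106636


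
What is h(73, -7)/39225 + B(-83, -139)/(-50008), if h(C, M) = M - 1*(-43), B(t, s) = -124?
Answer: 555349/163463650 ≈ 0.0033974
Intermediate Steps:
h(C, M) = 43 + M (h(C, M) = M + 43 = 43 + M)
h(73, -7)/39225 + B(-83, -139)/(-50008) = (43 - 7)/39225 - 124/(-50008) = 36*(1/39225) - 124*(-1/50008) = 12/13075 + 31/12502 = 555349/163463650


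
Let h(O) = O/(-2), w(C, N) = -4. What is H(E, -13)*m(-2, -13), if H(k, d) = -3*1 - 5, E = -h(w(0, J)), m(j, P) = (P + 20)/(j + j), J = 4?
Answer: 14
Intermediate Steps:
h(O) = -O/2 (h(O) = O*(-1/2) = -O/2)
m(j, P) = (20 + P)/(2*j) (m(j, P) = (20 + P)/((2*j)) = (20 + P)*(1/(2*j)) = (20 + P)/(2*j))
E = -2 (E = -(-1)*(-4)/2 = -1*2 = -2)
H(k, d) = -8 (H(k, d) = -3 - 5 = -8)
H(E, -13)*m(-2, -13) = -4*(20 - 13)/(-2) = -4*(-1)*7/2 = -8*(-7/4) = 14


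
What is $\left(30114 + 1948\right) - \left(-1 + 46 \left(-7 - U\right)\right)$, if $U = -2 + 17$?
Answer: $33075$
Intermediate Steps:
$U = 15$
$\left(30114 + 1948\right) - \left(-1 + 46 \left(-7 - U\right)\right) = \left(30114 + 1948\right) - \left(-1 + 46 \left(-7 - 15\right)\right) = 32062 + \left(\left(-3 + 4\right) - 46 \left(-7 - 15\right)\right) = 32062 + \left(1 - -1012\right) = 32062 + \left(1 + 1012\right) = 32062 + 1013 = 33075$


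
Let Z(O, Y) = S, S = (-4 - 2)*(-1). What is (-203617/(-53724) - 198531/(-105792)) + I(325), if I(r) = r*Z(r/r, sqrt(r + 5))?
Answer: 48750733661/24927936 ≈ 1955.7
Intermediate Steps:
S = 6 (S = -6*(-1) = 6)
Z(O, Y) = 6
I(r) = 6*r (I(r) = r*6 = 6*r)
(-203617/(-53724) - 198531/(-105792)) + I(325) = (-203617/(-53724) - 198531/(-105792)) + 6*325 = (-203617*(-1/53724) - 198531*(-1/105792)) + 1950 = (203617/53724 + 3483/1856) + 1950 = 141258461/24927936 + 1950 = 48750733661/24927936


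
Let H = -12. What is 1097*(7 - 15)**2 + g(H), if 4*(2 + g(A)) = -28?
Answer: 70199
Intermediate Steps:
g(A) = -9 (g(A) = -2 + (1/4)*(-28) = -2 - 7 = -9)
1097*(7 - 15)**2 + g(H) = 1097*(7 - 15)**2 - 9 = 1097*(-8)**2 - 9 = 1097*64 - 9 = 70208 - 9 = 70199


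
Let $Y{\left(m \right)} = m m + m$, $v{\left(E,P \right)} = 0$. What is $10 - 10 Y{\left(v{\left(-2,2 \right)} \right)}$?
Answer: $10$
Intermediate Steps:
$Y{\left(m \right)} = m + m^{2}$ ($Y{\left(m \right)} = m^{2} + m = m + m^{2}$)
$10 - 10 Y{\left(v{\left(-2,2 \right)} \right)} = 10 - 10 \cdot 0 \left(1 + 0\right) = 10 - 10 \cdot 0 \cdot 1 = 10 - 0 = 10 + 0 = 10$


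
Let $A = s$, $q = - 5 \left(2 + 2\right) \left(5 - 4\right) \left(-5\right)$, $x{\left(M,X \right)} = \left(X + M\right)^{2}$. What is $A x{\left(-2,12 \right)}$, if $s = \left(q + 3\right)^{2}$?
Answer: $1060900$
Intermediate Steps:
$x{\left(M,X \right)} = \left(M + X\right)^{2}$
$q = 100$ ($q = - 5 \cdot 4 \cdot 1 \left(-5\right) = \left(-5\right) 4 \left(-5\right) = \left(-20\right) \left(-5\right) = 100$)
$s = 10609$ ($s = \left(100 + 3\right)^{2} = 103^{2} = 10609$)
$A = 10609$
$A x{\left(-2,12 \right)} = 10609 \left(-2 + 12\right)^{2} = 10609 \cdot 10^{2} = 10609 \cdot 100 = 1060900$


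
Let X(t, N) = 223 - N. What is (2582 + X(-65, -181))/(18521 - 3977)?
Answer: 1493/7272 ≈ 0.20531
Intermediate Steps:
(2582 + X(-65, -181))/(18521 - 3977) = (2582 + (223 - 1*(-181)))/(18521 - 3977) = (2582 + (223 + 181))/14544 = (2582 + 404)*(1/14544) = 2986*(1/14544) = 1493/7272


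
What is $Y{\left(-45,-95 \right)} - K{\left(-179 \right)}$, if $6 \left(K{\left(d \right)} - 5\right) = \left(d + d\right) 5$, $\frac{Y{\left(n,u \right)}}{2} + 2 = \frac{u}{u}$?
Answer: $\frac{874}{3} \approx 291.33$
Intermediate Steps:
$Y{\left(n,u \right)} = -2$ ($Y{\left(n,u \right)} = -4 + 2 \frac{u}{u} = -4 + 2 \cdot 1 = -4 + 2 = -2$)
$K{\left(d \right)} = 5 + \frac{5 d}{3}$ ($K{\left(d \right)} = 5 + \frac{\left(d + d\right) 5}{6} = 5 + \frac{2 d 5}{6} = 5 + \frac{10 d}{6} = 5 + \frac{5 d}{3}$)
$Y{\left(-45,-95 \right)} - K{\left(-179 \right)} = -2 - \left(5 + \frac{5}{3} \left(-179\right)\right) = -2 - \left(5 - \frac{895}{3}\right) = -2 - - \frac{880}{3} = -2 + \frac{880}{3} = \frac{874}{3}$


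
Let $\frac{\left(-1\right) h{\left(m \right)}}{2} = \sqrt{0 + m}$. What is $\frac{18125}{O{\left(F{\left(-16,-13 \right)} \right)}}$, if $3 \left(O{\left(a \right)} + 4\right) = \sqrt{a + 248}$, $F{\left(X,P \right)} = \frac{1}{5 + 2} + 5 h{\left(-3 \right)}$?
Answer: $\frac{380625}{-84 + \sqrt{7} \sqrt{1737 - 70 i \sqrt{3}}} \approx 14151.0 + 2066.7 i$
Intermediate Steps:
$h{\left(m \right)} = - 2 \sqrt{m}$ ($h{\left(m \right)} = - 2 \sqrt{0 + m} = - 2 \sqrt{m}$)
$F{\left(X,P \right)} = \frac{1}{7} - 10 i \sqrt{3}$ ($F{\left(X,P \right)} = \frac{1}{5 + 2} + 5 \left(- 2 \sqrt{-3}\right) = \frac{1}{7} + 5 \left(- 2 i \sqrt{3}\right) = \frac{1}{7} - 10 i \sqrt{3}$)
$O{\left(a \right)} = -4 + \frac{\sqrt{248 + a}}{3}$ ($O{\left(a \right)} = -4 + \frac{\sqrt{a + 248}}{3} = -4 + \frac{\sqrt{248 + a}}{3}$)
$\frac{18125}{O{\left(F{\left(-16,-13 \right)} \right)}} = \frac{18125}{-4 + \frac{\sqrt{248 + \left(\frac{1}{7} - 10 i \sqrt{3}\right)}}{3}} = \frac{18125}{-4 + \frac{\sqrt{\frac{1737}{7} - 10 i \sqrt{3}}}{3}}$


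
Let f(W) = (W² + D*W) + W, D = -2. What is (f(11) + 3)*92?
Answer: 10396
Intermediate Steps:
f(W) = W² - W (f(W) = (W² - 2*W) + W = W² - W)
(f(11) + 3)*92 = (11*(-1 + 11) + 3)*92 = (11*10 + 3)*92 = (110 + 3)*92 = 113*92 = 10396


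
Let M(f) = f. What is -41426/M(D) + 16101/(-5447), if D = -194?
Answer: 111261914/528359 ≈ 210.58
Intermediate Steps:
-41426/M(D) + 16101/(-5447) = -41426/(-194) + 16101/(-5447) = -41426*(-1/194) + 16101*(-1/5447) = 20713/97 - 16101/5447 = 111261914/528359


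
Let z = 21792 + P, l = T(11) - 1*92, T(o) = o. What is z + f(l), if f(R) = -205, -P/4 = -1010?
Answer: 25627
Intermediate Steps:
P = 4040 (P = -4*(-1010) = 4040)
l = -81 (l = 11 - 1*92 = 11 - 92 = -81)
z = 25832 (z = 21792 + 4040 = 25832)
z + f(l) = 25832 - 205 = 25627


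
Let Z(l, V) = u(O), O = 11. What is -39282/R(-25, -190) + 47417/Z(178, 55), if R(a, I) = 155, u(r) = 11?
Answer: 6917533/1705 ≈ 4057.2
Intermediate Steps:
Z(l, V) = 11
-39282/R(-25, -190) + 47417/Z(178, 55) = -39282/155 + 47417/11 = 6917533/1705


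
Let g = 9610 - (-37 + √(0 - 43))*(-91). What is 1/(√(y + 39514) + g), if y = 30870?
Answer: 1/(6243 + 4*√4399 + 91*I*√43) ≈ 0.00015237 - 1.397e-5*I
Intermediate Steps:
g = 6243 + 91*I*√43 (g = 9610 - (-37 + √(-43))*(-91) = 9610 - (-37 + I*√43)*(-91) = 9610 - (3367 - 91*I*√43) = 9610 + (-3367 + 91*I*√43) = 6243 + 91*I*√43 ≈ 6243.0 + 596.73*I)
1/(√(y + 39514) + g) = 1/(√(30870 + 39514) + (6243 + 91*I*√43)) = 1/(√70384 + (6243 + 91*I*√43)) = 1/(4*√4399 + (6243 + 91*I*√43)) = 1/(6243 + 4*√4399 + 91*I*√43)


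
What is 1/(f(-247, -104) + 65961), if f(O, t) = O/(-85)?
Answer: 85/5606932 ≈ 1.5160e-5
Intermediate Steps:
f(O, t) = -O/85 (f(O, t) = O*(-1/85) = -O/85)
1/(f(-247, -104) + 65961) = 1/(-1/85*(-247) + 65961) = 1/(247/85 + 65961) = 1/(5606932/85) = 85/5606932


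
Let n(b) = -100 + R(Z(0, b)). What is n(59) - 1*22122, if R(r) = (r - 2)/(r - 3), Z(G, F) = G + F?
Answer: -1244375/56 ≈ -22221.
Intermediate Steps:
Z(G, F) = F + G
R(r) = (-2 + r)/(-3 + r)
n(b) = -100 + (-2 + b)/(-3 + b) (n(b) = -100 + (-2 + (b + 0))/(-3 + (b + 0)) = -100 + (-2 + b)/(-3 + b))
n(59) - 1*22122 = (298 - 99*59)/(-3 + 59) - 1*22122 = (298 - 5841)/56 - 22122 = (1/56)*(-5543) - 22122 = -5543/56 - 22122 = -1244375/56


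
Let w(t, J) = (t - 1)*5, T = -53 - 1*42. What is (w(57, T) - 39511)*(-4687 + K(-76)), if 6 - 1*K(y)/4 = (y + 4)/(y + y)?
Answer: 3477161223/19 ≈ 1.8301e+8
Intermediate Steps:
T = -95 (T = -53 - 42 = -95)
w(t, J) = -5 + 5*t (w(t, J) = (-1 + t)*5 = -5 + 5*t)
K(y) = 24 - 2*(4 + y)/y (K(y) = 24 - 4*(y + 4)/(y + y) = 24 - 4*(4 + y)/(2*y) = 24 - 4*(4 + y)*1/(2*y) = 24 - 2*(4 + y)/y)
(w(57, T) - 39511)*(-4687 + K(-76)) = ((-5 + 5*57) - 39511)*(-4687 + (22 - 8/(-76))) = ((-5 + 285) - 39511)*(-4687 + (22 - 8*(-1/76))) = (280 - 39511)*(-4687 + (22 + 2/19)) = -39231*(-4687 + 420/19) = -39231*(-88633/19) = 3477161223/19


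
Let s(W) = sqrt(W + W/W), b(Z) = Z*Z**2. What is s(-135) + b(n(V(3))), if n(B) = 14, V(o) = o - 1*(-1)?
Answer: 2744 + I*sqrt(134) ≈ 2744.0 + 11.576*I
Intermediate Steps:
V(o) = 1 + o (V(o) = o + 1 = 1 + o)
b(Z) = Z**3
s(W) = sqrt(1 + W) (s(W) = sqrt(W + 1) = sqrt(1 + W))
s(-135) + b(n(V(3))) = sqrt(1 - 135) + 14**3 = sqrt(-134) + 2744 = I*sqrt(134) + 2744 = 2744 + I*sqrt(134)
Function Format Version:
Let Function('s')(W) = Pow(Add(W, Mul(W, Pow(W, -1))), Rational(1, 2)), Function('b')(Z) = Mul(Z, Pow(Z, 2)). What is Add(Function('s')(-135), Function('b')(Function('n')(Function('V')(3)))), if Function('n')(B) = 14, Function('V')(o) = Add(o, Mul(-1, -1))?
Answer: Add(2744, Mul(I, Pow(134, Rational(1, 2)))) ≈ Add(2744.0, Mul(11.576, I))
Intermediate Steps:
Function('V')(o) = Add(1, o) (Function('V')(o) = Add(o, 1) = Add(1, o))
Function('b')(Z) = Pow(Z, 3)
Function('s')(W) = Pow(Add(1, W), Rational(1, 2)) (Function('s')(W) = Pow(Add(W, 1), Rational(1, 2)) = Pow(Add(1, W), Rational(1, 2)))
Add(Function('s')(-135), Function('b')(Function('n')(Function('V')(3)))) = Add(Pow(Add(1, -135), Rational(1, 2)), Pow(14, 3)) = Add(Pow(-134, Rational(1, 2)), 2744) = Add(Mul(I, Pow(134, Rational(1, 2))), 2744) = Add(2744, Mul(I, Pow(134, Rational(1, 2))))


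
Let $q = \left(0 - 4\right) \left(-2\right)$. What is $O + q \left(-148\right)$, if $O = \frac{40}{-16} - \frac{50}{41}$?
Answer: $- \frac{97393}{82} \approx -1187.7$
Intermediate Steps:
$O = - \frac{305}{82}$ ($O = 40 \left(- \frac{1}{16}\right) - \frac{50}{41} = - \frac{5}{2} - \frac{50}{41} = - \frac{305}{82} \approx -3.7195$)
$q = 8$ ($q = \left(-4\right) \left(-2\right) = 8$)
$O + q \left(-148\right) = - \frac{305}{82} + 8 \left(-148\right) = - \frac{305}{82} - 1184 = - \frac{97393}{82}$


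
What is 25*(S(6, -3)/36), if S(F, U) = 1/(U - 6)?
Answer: -25/324 ≈ -0.077160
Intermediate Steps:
S(F, U) = 1/(-6 + U)
25*(S(6, -3)/36) = 25*(1/(-6 - 3*36)) = 25*((1/36)/(-9)) = 25*(-1/9*1/36) = 25*(-1/324) = -25/324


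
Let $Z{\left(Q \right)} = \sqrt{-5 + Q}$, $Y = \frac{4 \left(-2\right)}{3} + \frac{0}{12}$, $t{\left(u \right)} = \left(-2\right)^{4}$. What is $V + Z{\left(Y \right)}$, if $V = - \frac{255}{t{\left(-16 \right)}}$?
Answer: $- \frac{255}{16} + \frac{i \sqrt{69}}{3} \approx -15.938 + 2.7689 i$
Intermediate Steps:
$t{\left(u \right)} = 16$
$Y = - \frac{8}{3}$ ($Y = \left(-8\right) \frac{1}{3} + 0 \cdot \frac{1}{12} = - \frac{8}{3} + 0 = - \frac{8}{3} \approx -2.6667$)
$V = - \frac{255}{16} \approx -15.938$
$V + Z{\left(Y \right)} = - \frac{255}{16} + \sqrt{-5 - \frac{8}{3}} = - \frac{255}{16} + \sqrt{- \frac{23}{3}} = - \frac{255}{16} + \frac{i \sqrt{69}}{3}$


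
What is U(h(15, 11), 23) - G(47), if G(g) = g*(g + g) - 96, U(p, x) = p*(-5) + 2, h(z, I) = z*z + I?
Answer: -5500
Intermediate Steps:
h(z, I) = I + z**2 (h(z, I) = z**2 + I = I + z**2)
U(p, x) = 2 - 5*p (U(p, x) = -5*p + 2 = 2 - 5*p)
G(g) = -96 + 2*g**2 (G(g) = g*(2*g) - 96 = 2*g**2 - 96 = -96 + 2*g**2)
U(h(15, 11), 23) - G(47) = (2 - 5*(11 + 15**2)) - (-96 + 2*47**2) = (2 - 5*(11 + 225)) - (-96 + 2*2209) = (2 - 5*236) - (-96 + 4418) = (2 - 1180) - 1*4322 = -1178 - 4322 = -5500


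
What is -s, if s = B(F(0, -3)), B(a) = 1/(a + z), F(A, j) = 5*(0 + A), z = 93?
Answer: -1/93 ≈ -0.010753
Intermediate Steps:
F(A, j) = 5*A
B(a) = 1/(93 + a) (B(a) = 1/(a + 93) = 1/(93 + a))
s = 1/93 (s = 1/(93 + 5*0) = 1/(93 + 0) = 1/93 ≈ 0.010753)
-s = -1*1/93 = -1/93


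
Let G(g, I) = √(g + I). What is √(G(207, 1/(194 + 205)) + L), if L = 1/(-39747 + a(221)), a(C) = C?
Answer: √(-6292578726 + 623359565724*√32955006)/15770874 ≈ 3.7931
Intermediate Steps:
G(g, I) = √(I + g)
L = -1/39526 (L = 1/(-39747 + 221) = 1/(-39526) = -1/39526 ≈ -2.5300e-5)
√(G(207, 1/(194 + 205)) + L) = √(√(1/(194 + 205) + 207) - 1/39526) = √(√(1/399 + 207) - 1/39526) = √(√(82594/399) - 1/39526) = √(√32955006/399 - 1/39526) = √(-1/39526 + √32955006/399)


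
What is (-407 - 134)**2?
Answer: 292681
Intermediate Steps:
(-407 - 134)**2 = (-541)**2 = 292681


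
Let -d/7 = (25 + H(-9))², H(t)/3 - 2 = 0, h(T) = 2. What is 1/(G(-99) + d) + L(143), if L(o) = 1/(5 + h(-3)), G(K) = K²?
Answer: 3081/21518 ≈ 0.14318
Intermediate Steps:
H(t) = 6 (H(t) = 6 + 3*0 = 6 + 0 = 6)
d = -6727 (d = -7*(25 + 6)² = -7*31² = -7*961 = -6727)
L(o) = ⅐ (L(o) = 1/(5 + 2) = 1/7 = ⅐)
1/(G(-99) + d) + L(143) = 1/((-99)² - 6727) + ⅐ = 1/(9801 - 6727) + ⅐ = 1/3074 + ⅐ = 3081/21518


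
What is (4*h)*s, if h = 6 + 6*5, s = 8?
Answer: 1152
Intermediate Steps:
h = 36 (h = 6 + 30 = 36)
(4*h)*s = (4*36)*8 = 144*8 = 1152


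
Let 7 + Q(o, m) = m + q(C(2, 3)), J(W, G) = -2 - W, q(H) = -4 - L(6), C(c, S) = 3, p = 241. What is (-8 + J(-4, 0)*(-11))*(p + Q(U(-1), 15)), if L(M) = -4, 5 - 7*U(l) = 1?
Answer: -7470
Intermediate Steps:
U(l) = 4/7 (U(l) = 5/7 - 1/7*1 = 5/7 - 1/7 = 4/7)
q(H) = 0 (q(H) = -4 - 1*(-4) = -4 + 4 = 0)
Q(o, m) = -7 + m (Q(o, m) = -7 + (m + 0) = -7 + m)
(-8 + J(-4, 0)*(-11))*(p + Q(U(-1), 15)) = (-8 + (-2 - 1*(-4))*(-11))*(241 + (-7 + 15)) = (-8 + (-2 + 4)*(-11))*(241 + 8) = (-8 + 2*(-11))*249 = (-8 - 22)*249 = -30*249 = -7470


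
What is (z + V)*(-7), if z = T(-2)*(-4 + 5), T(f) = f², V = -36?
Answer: 224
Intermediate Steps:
z = 4 (z = (-2)²*(-4 + 5) = 4*1 = 4)
(z + V)*(-7) = (4 - 36)*(-7) = -32*(-7) = 224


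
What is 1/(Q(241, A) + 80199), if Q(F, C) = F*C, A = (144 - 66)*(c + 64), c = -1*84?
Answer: -1/295761 ≈ -3.3811e-6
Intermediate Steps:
c = -84
A = -1560 (A = (144 - 66)*(-84 + 64) = 78*(-20) = -1560)
Q(F, C) = C*F
1/(Q(241, A) + 80199) = 1/(-1560*241 + 80199) = 1/(-375960 + 80199) = 1/(-295761) = -1/295761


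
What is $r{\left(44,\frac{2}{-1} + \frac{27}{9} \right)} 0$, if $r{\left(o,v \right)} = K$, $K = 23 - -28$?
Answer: $0$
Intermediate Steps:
$K = 51$ ($K = 23 + 28 = 51$)
$r{\left(o,v \right)} = 51$
$r{\left(44,\frac{2}{-1} + \frac{27}{9} \right)} 0 = 51 \cdot 0 = 0$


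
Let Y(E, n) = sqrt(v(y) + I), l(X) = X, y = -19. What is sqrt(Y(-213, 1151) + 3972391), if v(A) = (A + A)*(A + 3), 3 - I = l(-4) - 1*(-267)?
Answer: sqrt(3972391 + 2*sqrt(87)) ≈ 1993.1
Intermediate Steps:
I = -260 (I = 3 - (-4 - 1*(-267)) = 3 - (-4 + 267) = 3 - 1*263 = 3 - 263 = -260)
v(A) = 2*A*(3 + A) (v(A) = (2*A)*(3 + A) = 2*A*(3 + A))
Y(E, n) = 2*sqrt(87) (Y(E, n) = sqrt(2*(-19)*(3 - 19) - 260) = sqrt(2*(-19)*(-16) - 260) = sqrt(608 - 260) = sqrt(348) = 2*sqrt(87))
sqrt(Y(-213, 1151) + 3972391) = sqrt(2*sqrt(87) + 3972391) = sqrt(3972391 + 2*sqrt(87))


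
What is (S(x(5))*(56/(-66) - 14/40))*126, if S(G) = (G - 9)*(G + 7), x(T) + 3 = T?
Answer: 1046493/110 ≈ 9513.6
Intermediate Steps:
x(T) = -3 + T
S(G) = (-9 + G)*(7 + G)
(S(x(5))*(56/(-66) - 14/40))*126 = ((-63 + (-3 + 5)**2 - 2*(-3 + 5))*(56/(-66) - 14/40))*126 = ((-63 + 2**2 - 2*2)*(56*(-1/66) - 14*1/40))*126 = ((-63 + 4 - 4)*(-28/33 - 7/20))*126 = -63*(-791/660)*126 = (16611/220)*126 = 1046493/110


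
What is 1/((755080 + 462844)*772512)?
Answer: 1/940860905088 ≈ 1.0629e-12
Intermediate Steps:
1/((755080 + 462844)*772512) = (1/772512)/1217924 = (1/1217924)*(1/772512) = 1/940860905088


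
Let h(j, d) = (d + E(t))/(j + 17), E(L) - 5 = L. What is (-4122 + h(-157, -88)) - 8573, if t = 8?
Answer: -355445/28 ≈ -12694.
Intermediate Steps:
E(L) = 5 + L
h(j, d) = (13 + d)/(17 + j) (h(j, d) = (d + (5 + 8))/(j + 17) = (d + 13)/(17 + j) = (13 + d)/(17 + j))
(-4122 + h(-157, -88)) - 8573 = (-4122 + (13 - 88)/(17 - 157)) - 8573 = (-4122 - 75/(-140)) - 8573 = (-4122 - 1/140*(-75)) - 8573 = (-4122 + 15/28) - 8573 = -115401/28 - 8573 = -355445/28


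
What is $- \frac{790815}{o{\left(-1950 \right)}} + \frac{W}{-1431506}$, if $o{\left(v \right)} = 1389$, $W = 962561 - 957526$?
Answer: $- \frac{377354470335}{662787278} \approx -569.34$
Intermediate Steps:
$W = 5035$
$- \frac{790815}{o{\left(-1950 \right)}} + \frac{W}{-1431506} = - \frac{790815}{1389} + \frac{5035}{-1431506} = \left(-790815\right) \frac{1}{1389} + 5035 \left(- \frac{1}{1431506}\right) = - \frac{263605}{463} - \frac{5035}{1431506} = - \frac{377354470335}{662787278}$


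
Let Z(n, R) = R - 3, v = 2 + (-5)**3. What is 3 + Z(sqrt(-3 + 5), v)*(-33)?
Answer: 4161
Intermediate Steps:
v = -123 (v = 2 - 125 = -123)
Z(n, R) = -3 + R
3 + Z(sqrt(-3 + 5), v)*(-33) = 3 + (-3 - 123)*(-33) = 3 - 126*(-33) = 3 + 4158 = 4161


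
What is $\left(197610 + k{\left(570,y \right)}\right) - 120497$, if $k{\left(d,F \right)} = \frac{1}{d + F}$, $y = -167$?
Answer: $\frac{31076540}{403} \approx 77113.0$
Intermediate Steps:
$k{\left(d,F \right)} = \frac{1}{F + d}$
$\left(197610 + k{\left(570,y \right)}\right) - 120497 = \left(197610 + \frac{1}{-167 + 570}\right) - 120497 = \left(197610 + \frac{1}{403}\right) - 120497 = \frac{79636831}{403} - 120497 = \frac{31076540}{403}$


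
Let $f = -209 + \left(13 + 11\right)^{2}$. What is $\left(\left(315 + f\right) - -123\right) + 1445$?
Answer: $2250$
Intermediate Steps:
$f = 367$ ($f = -209 + 24^{2} = -209 + 576 = 367$)
$\left(\left(315 + f\right) - -123\right) + 1445 = \left(\left(315 + 367\right) - -123\right) + 1445 = \left(682 + 123\right) + 1445 = 805 + 1445 = 2250$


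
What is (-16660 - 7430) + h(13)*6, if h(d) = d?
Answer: -24012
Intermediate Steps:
(-16660 - 7430) + h(13)*6 = (-16660 - 7430) + 13*6 = -24090 + 78 = -24012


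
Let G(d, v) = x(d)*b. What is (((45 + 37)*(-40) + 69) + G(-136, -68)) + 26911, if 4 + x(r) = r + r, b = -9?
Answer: 26184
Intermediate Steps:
x(r) = -4 + 2*r (x(r) = -4 + (r + r) = -4 + 2*r)
G(d, v) = 36 - 18*d (G(d, v) = (-4 + 2*d)*(-9) = 36 - 18*d)
(((45 + 37)*(-40) + 69) + G(-136, -68)) + 26911 = (((45 + 37)*(-40) + 69) + (36 - 18*(-136))) + 26911 = ((82*(-40) + 69) + (36 + 2448)) + 26911 = ((-3280 + 69) + 2484) + 26911 = (-3211 + 2484) + 26911 = -727 + 26911 = 26184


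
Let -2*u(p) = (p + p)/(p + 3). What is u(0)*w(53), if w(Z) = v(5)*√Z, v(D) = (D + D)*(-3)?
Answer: 0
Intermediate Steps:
v(D) = -6*D (v(D) = (2*D)*(-3) = -6*D)
w(Z) = -30*√Z (w(Z) = (-6*5)*√Z = -30*√Z)
u(p) = -p/(3 + p) (u(p) = -(p + p)/(2*(p + 3)) = -2*p/(2*(3 + p)) = -p/(3 + p))
u(0)*w(53) = (-1*0/(3 + 0))*(-30*√53) = (-1*0/3)*(-30*√53) = (-1*0*⅓)*(-30*√53) = 0*(-30*√53) = 0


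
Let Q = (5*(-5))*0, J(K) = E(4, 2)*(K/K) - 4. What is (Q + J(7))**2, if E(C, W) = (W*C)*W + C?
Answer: 256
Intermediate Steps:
E(C, W) = C + C*W**2 (E(C, W) = (C*W)*W + C = C*W**2 + C = C + C*W**2)
J(K) = 16 (J(K) = (4*(1 + 2**2))*(K/K) - 4 = (4*(1 + 4))*1 - 4 = (4*5)*1 - 4 = 20*1 - 4 = 20 - 4 = 16)
Q = 0 (Q = -25*0 = 0)
(Q + J(7))**2 = (0 + 16)**2 = 16**2 = 256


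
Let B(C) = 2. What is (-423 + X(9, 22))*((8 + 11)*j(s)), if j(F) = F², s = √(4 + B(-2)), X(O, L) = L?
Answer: -45714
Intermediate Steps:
s = √6 (s = √(4 + 2) = √6 ≈ 2.4495)
(-423 + X(9, 22))*((8 + 11)*j(s)) = (-423 + 22)*((8 + 11)*(√6)²) = -7619*6 = -401*114 = -45714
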